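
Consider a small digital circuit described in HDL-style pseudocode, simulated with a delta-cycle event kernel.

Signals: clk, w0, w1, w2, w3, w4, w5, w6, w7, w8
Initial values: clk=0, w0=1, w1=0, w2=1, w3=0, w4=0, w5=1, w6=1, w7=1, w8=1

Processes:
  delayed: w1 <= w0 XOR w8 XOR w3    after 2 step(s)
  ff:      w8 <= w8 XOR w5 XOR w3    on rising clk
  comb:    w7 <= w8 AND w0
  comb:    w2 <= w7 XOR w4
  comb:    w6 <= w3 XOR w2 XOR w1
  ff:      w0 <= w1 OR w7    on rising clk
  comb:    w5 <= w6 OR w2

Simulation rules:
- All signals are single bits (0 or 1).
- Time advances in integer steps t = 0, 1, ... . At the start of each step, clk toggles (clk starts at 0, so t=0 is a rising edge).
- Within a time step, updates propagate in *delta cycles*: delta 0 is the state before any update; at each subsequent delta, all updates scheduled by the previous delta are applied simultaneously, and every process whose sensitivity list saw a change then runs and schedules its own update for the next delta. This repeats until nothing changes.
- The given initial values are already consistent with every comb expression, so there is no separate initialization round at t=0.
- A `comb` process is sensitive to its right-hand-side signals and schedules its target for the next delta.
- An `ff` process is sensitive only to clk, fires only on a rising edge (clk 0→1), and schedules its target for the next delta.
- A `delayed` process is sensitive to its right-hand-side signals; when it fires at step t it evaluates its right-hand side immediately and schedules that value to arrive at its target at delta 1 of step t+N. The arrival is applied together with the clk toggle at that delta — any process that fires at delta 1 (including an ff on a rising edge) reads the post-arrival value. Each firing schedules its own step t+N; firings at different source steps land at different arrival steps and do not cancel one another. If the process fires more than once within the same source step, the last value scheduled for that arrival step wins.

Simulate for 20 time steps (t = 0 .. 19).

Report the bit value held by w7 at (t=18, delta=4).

0

[bits: w0,w2,w1,clk,w6,w4,w5,w8,w3,w7]
t=0: Δ0=1100101101 Δ1=1101101101 Δ2=1101101001 Δ3=1101101000 Δ4=1001101000 Δ5=1001001000 Δ6=1001000000 | 6Δ
t=1: Δ0=1001000000 Δ1=1000000000 | 1Δ
t=2: Δ0=1000000000 Δ1=1011000000 Δ2=1011100000 Δ3=1011101000 | 3Δ
t=3: Δ0=1011101000 Δ1=1010101000 | 1Δ
t=4: Δ0=1010101000 Δ1=1011101000 Δ2=1011101100 Δ3=1011101101 Δ4=1111101101 Δ5=1111001101 | 5Δ
t=5: Δ0=1111001101 Δ1=1110001101 | 1Δ
t=6: Δ0=1110001101 Δ1=1101001101 Δ2=1101101001 Δ3=1101101000 Δ4=1001101000 Δ5=1001001000 Δ6=1001000000 | 6Δ
t=7: Δ0=1001000000 Δ1=1000000000 | 1Δ
t=8: Δ0=1000000000 Δ1=1011000000 Δ2=1011100000 Δ3=1011101000 | 3Δ
t=9: Δ0=1011101000 Δ1=1010101000 | 1Δ
t=10: Δ0=1010101000 Δ1=1011101000 Δ2=1011101100 Δ3=1011101101 Δ4=1111101101 Δ5=1111001101 | 5Δ
t=11: Δ0=1111001101 Δ1=1110001101 | 1Δ
t=12: Δ0=1110001101 Δ1=1101001101 Δ2=1101101001 Δ3=1101101000 Δ4=1001101000 Δ5=1001001000 Δ6=1001000000 | 6Δ
t=13: Δ0=1001000000 Δ1=1000000000 | 1Δ
t=14: Δ0=1000000000 Δ1=1011000000 Δ2=1011100000 Δ3=1011101000 | 3Δ
t=15: Δ0=1011101000 Δ1=1010101000 | 1Δ
t=16: Δ0=1010101000 Δ1=1011101000 Δ2=1011101100 Δ3=1011101101 Δ4=1111101101 Δ5=1111001101 | 5Δ
t=17: Δ0=1111001101 Δ1=1110001101 | 1Δ
t=18: Δ0=1110001101 Δ1=1101001101 Δ2=1101101001 Δ3=1101101000 Δ4=1001101000 Δ5=1001001000 Δ6=1001000000 | 6Δ
t=19: Δ0=1001000000 Δ1=1000000000 | 1Δ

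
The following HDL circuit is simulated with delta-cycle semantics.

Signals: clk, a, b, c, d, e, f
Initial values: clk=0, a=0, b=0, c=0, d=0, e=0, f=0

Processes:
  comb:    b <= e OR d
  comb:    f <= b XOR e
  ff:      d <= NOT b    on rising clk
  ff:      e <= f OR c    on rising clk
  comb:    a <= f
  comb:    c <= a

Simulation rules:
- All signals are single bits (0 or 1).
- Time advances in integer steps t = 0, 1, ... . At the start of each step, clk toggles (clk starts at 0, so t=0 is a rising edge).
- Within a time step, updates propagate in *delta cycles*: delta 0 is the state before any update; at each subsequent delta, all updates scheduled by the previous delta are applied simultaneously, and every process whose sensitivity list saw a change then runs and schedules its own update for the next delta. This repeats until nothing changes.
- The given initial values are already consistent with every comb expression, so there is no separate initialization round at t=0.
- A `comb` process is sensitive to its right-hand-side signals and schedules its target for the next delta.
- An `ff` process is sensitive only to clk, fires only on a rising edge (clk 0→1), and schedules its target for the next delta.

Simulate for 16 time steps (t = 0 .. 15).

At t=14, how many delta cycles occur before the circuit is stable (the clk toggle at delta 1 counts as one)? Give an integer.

5

[bits: b,f,clk,c,d,a,e]
t=0: Δ0=0000000 Δ1=0010000 Δ2=0010100 Δ3=1010100 Δ4=1110100 Δ5=1110110 Δ6=1111110 | 6Δ
t=1: Δ0=1111110 Δ1=1101110 | 1Δ
t=2: Δ0=1101110 Δ1=1111110 Δ2=1111011 Δ3=1011011 Δ4=1011001 Δ5=1010001 | 5Δ
t=3: Δ0=1010001 Δ1=1000001 | 1Δ
t=4: Δ0=1000001 Δ1=1010001 Δ2=1010000 Δ3=0110000 Δ4=0010010 Δ5=0011000 Δ6=0010000 | 6Δ
t=5: Δ0=0010000 Δ1=0000000 | 1Δ
t=6: Δ0=0000000 Δ1=0010000 Δ2=0010100 Δ3=1010100 Δ4=1110100 Δ5=1110110 Δ6=1111110 | 6Δ
t=7: Δ0=1111110 Δ1=1101110 | 1Δ
t=8: Δ0=1101110 Δ1=1111110 Δ2=1111011 Δ3=1011011 Δ4=1011001 Δ5=1010001 | 5Δ
t=9: Δ0=1010001 Δ1=1000001 | 1Δ
t=10: Δ0=1000001 Δ1=1010001 Δ2=1010000 Δ3=0110000 Δ4=0010010 Δ5=0011000 Δ6=0010000 | 6Δ
t=11: Δ0=0010000 Δ1=0000000 | 1Δ
t=12: Δ0=0000000 Δ1=0010000 Δ2=0010100 Δ3=1010100 Δ4=1110100 Δ5=1110110 Δ6=1111110 | 6Δ
t=13: Δ0=1111110 Δ1=1101110 | 1Δ
t=14: Δ0=1101110 Δ1=1111110 Δ2=1111011 Δ3=1011011 Δ4=1011001 Δ5=1010001 | 5Δ
t=15: Δ0=1010001 Δ1=1000001 | 1Δ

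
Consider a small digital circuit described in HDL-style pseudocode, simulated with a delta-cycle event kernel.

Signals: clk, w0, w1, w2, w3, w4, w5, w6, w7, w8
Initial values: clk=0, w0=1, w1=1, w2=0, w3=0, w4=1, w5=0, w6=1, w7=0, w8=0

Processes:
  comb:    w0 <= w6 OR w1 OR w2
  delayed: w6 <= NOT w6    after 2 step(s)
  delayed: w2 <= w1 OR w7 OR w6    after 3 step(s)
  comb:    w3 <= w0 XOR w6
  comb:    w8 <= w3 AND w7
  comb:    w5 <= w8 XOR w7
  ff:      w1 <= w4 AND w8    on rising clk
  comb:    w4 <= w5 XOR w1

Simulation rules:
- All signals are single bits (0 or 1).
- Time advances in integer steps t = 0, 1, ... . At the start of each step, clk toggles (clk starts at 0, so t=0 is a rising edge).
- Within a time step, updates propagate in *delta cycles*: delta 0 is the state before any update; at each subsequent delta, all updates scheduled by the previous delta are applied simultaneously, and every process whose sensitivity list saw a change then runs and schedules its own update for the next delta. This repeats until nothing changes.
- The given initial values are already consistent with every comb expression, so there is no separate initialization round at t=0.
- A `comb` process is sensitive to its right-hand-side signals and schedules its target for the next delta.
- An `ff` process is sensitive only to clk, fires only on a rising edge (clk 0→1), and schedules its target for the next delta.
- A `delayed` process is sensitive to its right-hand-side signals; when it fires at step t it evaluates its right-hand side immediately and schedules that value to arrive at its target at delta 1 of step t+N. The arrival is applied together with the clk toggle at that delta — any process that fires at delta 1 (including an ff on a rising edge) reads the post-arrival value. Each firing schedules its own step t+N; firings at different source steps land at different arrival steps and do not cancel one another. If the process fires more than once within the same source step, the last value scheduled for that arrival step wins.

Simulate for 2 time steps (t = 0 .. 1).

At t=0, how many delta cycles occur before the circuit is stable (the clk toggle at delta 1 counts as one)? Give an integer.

t0.Δ0 w1=1 w8=0 w2=0 clk=0 w4=1 w3=0 w6=1 w5=0 w7=0 w0=1
t0.Δ1 w1=1 w8=0 w2=0 clk=1 w4=1 w3=0 w6=1 w5=0 w7=0 w0=1
t0.Δ2 w1=0 w8=0 w2=0 clk=1 w4=1 w3=0 w6=1 w5=0 w7=0 w0=1
t0.Δ3 w1=0 w8=0 w2=0 clk=1 w4=0 w3=0 w6=1 w5=0 w7=0 w0=1
t1.Δ0 w1=0 w8=0 w2=0 clk=1 w4=0 w3=0 w6=1 w5=0 w7=0 w0=1
t1.Δ1 w1=0 w8=0 w2=0 clk=0 w4=0 w3=0 w6=1 w5=0 w7=0 w0=1

3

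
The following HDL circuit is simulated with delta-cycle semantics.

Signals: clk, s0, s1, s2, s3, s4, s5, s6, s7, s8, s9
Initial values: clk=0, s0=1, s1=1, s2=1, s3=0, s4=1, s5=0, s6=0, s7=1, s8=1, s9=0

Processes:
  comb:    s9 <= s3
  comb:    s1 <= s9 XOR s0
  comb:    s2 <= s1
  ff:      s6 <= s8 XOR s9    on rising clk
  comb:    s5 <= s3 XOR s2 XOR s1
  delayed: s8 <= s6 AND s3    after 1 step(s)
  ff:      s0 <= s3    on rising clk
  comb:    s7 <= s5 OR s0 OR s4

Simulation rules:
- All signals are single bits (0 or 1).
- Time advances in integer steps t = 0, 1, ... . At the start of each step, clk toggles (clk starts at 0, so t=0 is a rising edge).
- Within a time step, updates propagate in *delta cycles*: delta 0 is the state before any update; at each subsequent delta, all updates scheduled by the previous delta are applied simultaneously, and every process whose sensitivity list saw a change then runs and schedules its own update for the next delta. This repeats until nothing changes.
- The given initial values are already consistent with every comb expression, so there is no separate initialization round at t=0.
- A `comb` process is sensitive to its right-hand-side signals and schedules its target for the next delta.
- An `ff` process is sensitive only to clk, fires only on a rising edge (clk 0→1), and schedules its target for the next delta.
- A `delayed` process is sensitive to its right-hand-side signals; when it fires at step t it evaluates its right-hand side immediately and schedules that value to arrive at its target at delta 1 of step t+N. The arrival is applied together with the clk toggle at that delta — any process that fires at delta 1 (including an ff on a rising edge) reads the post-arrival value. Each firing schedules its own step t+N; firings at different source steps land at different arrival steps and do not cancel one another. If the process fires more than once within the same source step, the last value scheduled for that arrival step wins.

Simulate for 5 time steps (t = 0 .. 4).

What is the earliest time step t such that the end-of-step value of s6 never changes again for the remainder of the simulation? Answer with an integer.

2

t0.Δ0 s5=0 s7=1 s4=1 s1=1 s2=1 s6=0 s3=0 s0=1 s9=0 clk=0 s8=1
t0.Δ1 s5=0 s7=1 s4=1 s1=1 s2=1 s6=0 s3=0 s0=1 s9=0 clk=1 s8=1
t0.Δ2 s5=0 s7=1 s4=1 s1=1 s2=1 s6=1 s3=0 s0=0 s9=0 clk=1 s8=1
t0.Δ3 s5=0 s7=1 s4=1 s1=0 s2=1 s6=1 s3=0 s0=0 s9=0 clk=1 s8=1
t0.Δ4 s5=1 s7=1 s4=1 s1=0 s2=0 s6=1 s3=0 s0=0 s9=0 clk=1 s8=1
t0.Δ5 s5=0 s7=1 s4=1 s1=0 s2=0 s6=1 s3=0 s0=0 s9=0 clk=1 s8=1
t1.Δ0 s5=0 s7=1 s4=1 s1=0 s2=0 s6=1 s3=0 s0=0 s9=0 clk=1 s8=1
t1.Δ1 s5=0 s7=1 s4=1 s1=0 s2=0 s6=1 s3=0 s0=0 s9=0 clk=0 s8=0
t2.Δ0 s5=0 s7=1 s4=1 s1=0 s2=0 s6=1 s3=0 s0=0 s9=0 clk=0 s8=0
t2.Δ1 s5=0 s7=1 s4=1 s1=0 s2=0 s6=1 s3=0 s0=0 s9=0 clk=1 s8=0
t2.Δ2 s5=0 s7=1 s4=1 s1=0 s2=0 s6=0 s3=0 s0=0 s9=0 clk=1 s8=0
t3.Δ0 s5=0 s7=1 s4=1 s1=0 s2=0 s6=0 s3=0 s0=0 s9=0 clk=1 s8=0
t3.Δ1 s5=0 s7=1 s4=1 s1=0 s2=0 s6=0 s3=0 s0=0 s9=0 clk=0 s8=0
t4.Δ0 s5=0 s7=1 s4=1 s1=0 s2=0 s6=0 s3=0 s0=0 s9=0 clk=0 s8=0
t4.Δ1 s5=0 s7=1 s4=1 s1=0 s2=0 s6=0 s3=0 s0=0 s9=0 clk=1 s8=0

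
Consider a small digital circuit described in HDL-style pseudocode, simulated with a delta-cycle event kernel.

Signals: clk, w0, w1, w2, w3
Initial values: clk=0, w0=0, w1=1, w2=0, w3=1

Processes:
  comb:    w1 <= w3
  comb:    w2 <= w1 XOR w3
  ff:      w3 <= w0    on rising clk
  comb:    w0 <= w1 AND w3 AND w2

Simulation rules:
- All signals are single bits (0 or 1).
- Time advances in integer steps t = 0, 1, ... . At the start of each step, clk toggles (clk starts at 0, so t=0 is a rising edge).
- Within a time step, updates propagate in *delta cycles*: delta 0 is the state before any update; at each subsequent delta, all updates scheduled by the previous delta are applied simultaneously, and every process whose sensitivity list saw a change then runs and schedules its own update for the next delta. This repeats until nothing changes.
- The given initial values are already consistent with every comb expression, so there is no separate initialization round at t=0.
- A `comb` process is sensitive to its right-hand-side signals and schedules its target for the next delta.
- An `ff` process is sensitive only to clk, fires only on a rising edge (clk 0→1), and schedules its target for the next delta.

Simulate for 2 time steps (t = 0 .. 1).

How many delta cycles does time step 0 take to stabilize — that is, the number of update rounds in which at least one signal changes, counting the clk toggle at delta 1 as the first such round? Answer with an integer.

4

[bits: clk,w3,w2,w1,w0]
t=0: Δ0=01010 Δ1=11010 Δ2=10010 Δ3=10100 Δ4=10000 | 4Δ
t=1: Δ0=10000 Δ1=00000 | 1Δ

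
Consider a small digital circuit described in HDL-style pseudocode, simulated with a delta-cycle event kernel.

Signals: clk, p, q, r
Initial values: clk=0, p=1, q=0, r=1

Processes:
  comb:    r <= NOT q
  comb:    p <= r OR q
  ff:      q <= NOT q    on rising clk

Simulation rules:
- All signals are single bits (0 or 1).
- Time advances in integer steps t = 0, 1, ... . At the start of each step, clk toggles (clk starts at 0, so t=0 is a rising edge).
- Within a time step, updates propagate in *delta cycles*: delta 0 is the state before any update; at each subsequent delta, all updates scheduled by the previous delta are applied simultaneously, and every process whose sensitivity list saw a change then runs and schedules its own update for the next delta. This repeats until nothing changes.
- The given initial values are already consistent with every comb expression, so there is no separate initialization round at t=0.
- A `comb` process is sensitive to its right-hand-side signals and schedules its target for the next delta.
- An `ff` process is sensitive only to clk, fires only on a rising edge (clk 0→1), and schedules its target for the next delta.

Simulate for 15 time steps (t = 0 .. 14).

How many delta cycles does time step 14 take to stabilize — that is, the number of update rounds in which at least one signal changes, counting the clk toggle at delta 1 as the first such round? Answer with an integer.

4

[bits: q,r,clk,p]
t=0: Δ0=0101 Δ1=0111 Δ2=1111 Δ3=1011 | 3Δ
t=1: Δ0=1011 Δ1=1001 | 1Δ
t=2: Δ0=1001 Δ1=1011 Δ2=0011 Δ3=0110 Δ4=0111 | 4Δ
t=3: Δ0=0111 Δ1=0101 | 1Δ
t=4: Δ0=0101 Δ1=0111 Δ2=1111 Δ3=1011 | 3Δ
t=5: Δ0=1011 Δ1=1001 | 1Δ
t=6: Δ0=1001 Δ1=1011 Δ2=0011 Δ3=0110 Δ4=0111 | 4Δ
t=7: Δ0=0111 Δ1=0101 | 1Δ
t=8: Δ0=0101 Δ1=0111 Δ2=1111 Δ3=1011 | 3Δ
t=9: Δ0=1011 Δ1=1001 | 1Δ
t=10: Δ0=1001 Δ1=1011 Δ2=0011 Δ3=0110 Δ4=0111 | 4Δ
t=11: Δ0=0111 Δ1=0101 | 1Δ
t=12: Δ0=0101 Δ1=0111 Δ2=1111 Δ3=1011 | 3Δ
t=13: Δ0=1011 Δ1=1001 | 1Δ
t=14: Δ0=1001 Δ1=1011 Δ2=0011 Δ3=0110 Δ4=0111 | 4Δ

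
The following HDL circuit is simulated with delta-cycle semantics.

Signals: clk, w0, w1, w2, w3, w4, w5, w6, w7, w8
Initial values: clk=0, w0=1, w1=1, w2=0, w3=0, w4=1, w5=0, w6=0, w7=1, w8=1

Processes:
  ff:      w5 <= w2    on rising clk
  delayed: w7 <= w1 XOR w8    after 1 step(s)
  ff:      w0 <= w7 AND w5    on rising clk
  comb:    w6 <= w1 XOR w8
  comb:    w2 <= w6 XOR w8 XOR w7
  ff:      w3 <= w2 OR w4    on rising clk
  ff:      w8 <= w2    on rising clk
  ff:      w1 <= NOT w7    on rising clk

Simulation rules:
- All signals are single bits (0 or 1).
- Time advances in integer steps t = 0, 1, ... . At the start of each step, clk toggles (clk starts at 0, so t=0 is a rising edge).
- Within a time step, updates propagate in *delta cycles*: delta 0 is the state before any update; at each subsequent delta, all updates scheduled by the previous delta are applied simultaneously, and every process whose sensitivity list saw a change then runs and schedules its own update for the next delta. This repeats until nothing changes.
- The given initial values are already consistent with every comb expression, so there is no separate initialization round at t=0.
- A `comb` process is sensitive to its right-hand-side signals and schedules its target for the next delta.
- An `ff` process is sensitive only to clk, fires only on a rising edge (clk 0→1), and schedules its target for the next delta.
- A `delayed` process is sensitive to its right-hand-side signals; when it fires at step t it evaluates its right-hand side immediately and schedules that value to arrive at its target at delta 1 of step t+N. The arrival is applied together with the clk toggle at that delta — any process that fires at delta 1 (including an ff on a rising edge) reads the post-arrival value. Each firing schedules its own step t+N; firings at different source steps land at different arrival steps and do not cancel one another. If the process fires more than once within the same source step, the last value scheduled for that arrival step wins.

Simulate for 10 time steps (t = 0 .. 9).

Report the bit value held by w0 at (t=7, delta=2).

[bits: w2,w8,w6,w0,w4,clk,w1,w5,w3,w7]
t=0: Δ0=0101101001 Δ1=0101111001 Δ2=0000110011 Δ3=1000110011 | 3Δ
t=1: Δ0=1000110011 Δ1=1000100010 Δ2=0000100010 | 2Δ
t=2: Δ0=0000100010 Δ1=0000110010 Δ2=0000111010 Δ3=0010111010 Δ4=1010111010 | 4Δ
t=3: Δ0=1010111010 Δ1=1010101011 Δ2=0010101011 | 2Δ
t=4: Δ0=0010101011 Δ1=0010111011 Δ2=0010110011 Δ3=0000110011 Δ4=1000110011 | 4Δ
t=5: Δ0=1000110011 Δ1=1000100010 Δ2=0000100010 | 2Δ
t=6: Δ0=0000100010 Δ1=0000110010 Δ2=0000111010 Δ3=0010111010 Δ4=1010111010 | 4Δ
t=7: Δ0=1010111010 Δ1=1010101011 Δ2=0010101011 | 2Δ
t=8: Δ0=0010101011 Δ1=0010111011 Δ2=0010110011 Δ3=0000110011 Δ4=1000110011 | 4Δ
t=9: Δ0=1000110011 Δ1=1000100010 Δ2=0000100010 | 2Δ

0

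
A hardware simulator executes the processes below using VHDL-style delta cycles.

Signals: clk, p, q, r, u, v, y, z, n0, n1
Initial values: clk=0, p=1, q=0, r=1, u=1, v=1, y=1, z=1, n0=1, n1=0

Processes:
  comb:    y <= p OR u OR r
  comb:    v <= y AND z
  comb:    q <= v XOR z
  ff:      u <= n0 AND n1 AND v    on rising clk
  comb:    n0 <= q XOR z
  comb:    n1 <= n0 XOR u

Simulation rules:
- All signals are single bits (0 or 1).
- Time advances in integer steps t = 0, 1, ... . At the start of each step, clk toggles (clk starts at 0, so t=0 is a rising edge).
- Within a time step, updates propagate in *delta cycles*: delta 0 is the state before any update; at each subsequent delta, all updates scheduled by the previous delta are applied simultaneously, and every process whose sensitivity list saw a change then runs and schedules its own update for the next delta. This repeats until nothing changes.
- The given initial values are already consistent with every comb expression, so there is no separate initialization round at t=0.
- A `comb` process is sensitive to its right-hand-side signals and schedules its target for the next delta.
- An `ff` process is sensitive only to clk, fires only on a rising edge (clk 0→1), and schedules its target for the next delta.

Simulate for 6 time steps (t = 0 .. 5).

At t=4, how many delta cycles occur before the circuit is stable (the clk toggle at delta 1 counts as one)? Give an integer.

t=0 Δ0: clk=0 u=1 n1=0 q=0 z=1 r=1 p=1 n0=1 v=1 y=1
  Δ1: clk:0→1
  Δ2: u:1→0
  Δ3: n1:0→1
  (3Δ to stable)
t=1 Δ0: clk=1 u=0 n1=1 q=0 z=1 r=1 p=1 n0=1 v=1 y=1
  Δ1: clk:1→0
  (1Δ to stable)
t=2 Δ0: clk=0 u=0 n1=1 q=0 z=1 r=1 p=1 n0=1 v=1 y=1
  Δ1: clk:0→1
  Δ2: u:0→1
  Δ3: n1:1→0
  (3Δ to stable)
t=3 Δ0: clk=1 u=1 n1=0 q=0 z=1 r=1 p=1 n0=1 v=1 y=1
  Δ1: clk:1→0
  (1Δ to stable)
t=4 Δ0: clk=0 u=1 n1=0 q=0 z=1 r=1 p=1 n0=1 v=1 y=1
  Δ1: clk:0→1
  Δ2: u:1→0
  Δ3: n1:0→1
  (3Δ to stable)
t=5 Δ0: clk=1 u=0 n1=1 q=0 z=1 r=1 p=1 n0=1 v=1 y=1
  Δ1: clk:1→0
  (1Δ to stable)

3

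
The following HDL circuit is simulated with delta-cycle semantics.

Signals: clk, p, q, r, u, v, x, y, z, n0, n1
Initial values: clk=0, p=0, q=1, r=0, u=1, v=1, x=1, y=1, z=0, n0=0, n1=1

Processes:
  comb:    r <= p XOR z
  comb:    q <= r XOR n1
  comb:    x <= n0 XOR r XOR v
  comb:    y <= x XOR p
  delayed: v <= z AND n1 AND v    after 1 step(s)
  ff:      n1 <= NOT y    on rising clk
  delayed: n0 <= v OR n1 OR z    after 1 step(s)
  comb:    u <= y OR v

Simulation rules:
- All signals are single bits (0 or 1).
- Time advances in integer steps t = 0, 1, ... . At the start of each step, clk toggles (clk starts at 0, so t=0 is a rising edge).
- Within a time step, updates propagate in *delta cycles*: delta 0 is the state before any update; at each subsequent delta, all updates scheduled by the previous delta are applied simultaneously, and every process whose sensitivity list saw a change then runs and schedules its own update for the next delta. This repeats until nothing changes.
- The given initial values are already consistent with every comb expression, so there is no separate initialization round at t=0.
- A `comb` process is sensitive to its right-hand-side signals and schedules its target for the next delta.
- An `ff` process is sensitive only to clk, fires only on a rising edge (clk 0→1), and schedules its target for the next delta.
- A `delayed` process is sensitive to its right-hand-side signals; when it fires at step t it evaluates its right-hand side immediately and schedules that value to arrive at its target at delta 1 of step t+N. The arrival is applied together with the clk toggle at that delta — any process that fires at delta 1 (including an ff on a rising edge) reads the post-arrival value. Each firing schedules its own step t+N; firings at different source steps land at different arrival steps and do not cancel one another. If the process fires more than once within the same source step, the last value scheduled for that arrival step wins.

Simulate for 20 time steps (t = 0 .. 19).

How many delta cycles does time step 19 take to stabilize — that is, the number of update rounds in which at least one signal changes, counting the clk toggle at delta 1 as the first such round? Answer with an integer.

t=0 Δ0: n0=0 n1=1 u=1 clk=0 r=0 p=0 q=1 v=1 z=0 y=1 x=1
  Δ1: clk:0→1
  Δ2: n1:1→0
  Δ3: q:1→0
  (3Δ to stable)
t=1 Δ0: n0=0 n1=0 u=1 clk=1 r=0 p=0 q=0 v=1 z=0 y=1 x=1
  Δ1: n0:0→1, clk:1→0, v:1→0
  (1Δ to stable)
t=2 Δ0: n0=1 n1=0 u=1 clk=0 r=0 p=0 q=0 v=0 z=0 y=1 x=1
  Δ1: n0:1→0, clk:0→1
  Δ2: x:1→0
  Δ3: y:1→0
  Δ4: u:1→0
  (4Δ to stable)
t=3 Δ0: n0=0 n1=0 u=0 clk=1 r=0 p=0 q=0 v=0 z=0 y=0 x=0
  Δ1: clk:1→0
  (1Δ to stable)
t=4 Δ0: n0=0 n1=0 u=0 clk=0 r=0 p=0 q=0 v=0 z=0 y=0 x=0
  Δ1: clk:0→1
  Δ2: n1:0→1
  Δ3: q:0→1
  (3Δ to stable)
t=5 Δ0: n0=0 n1=1 u=0 clk=1 r=0 p=0 q=1 v=0 z=0 y=0 x=0
  Δ1: n0:0→1, clk:1→0
  Δ2: x:0→1
  Δ3: y:0→1
  Δ4: u:0→1
  (4Δ to stable)
t=6 Δ0: n0=1 n1=1 u=1 clk=0 r=0 p=0 q=1 v=0 z=0 y=1 x=1
  Δ1: clk:0→1
  Δ2: n1:1→0
  Δ3: q:1→0
  (3Δ to stable)
t=7 Δ0: n0=1 n1=0 u=1 clk=1 r=0 p=0 q=0 v=0 z=0 y=1 x=1
  Δ1: n0:1→0, clk:1→0
  Δ2: x:1→0
  Δ3: y:1→0
  Δ4: u:1→0
  (4Δ to stable)
t=8 Δ0: n0=0 n1=0 u=0 clk=0 r=0 p=0 q=0 v=0 z=0 y=0 x=0
  Δ1: clk:0→1
  Δ2: n1:0→1
  Δ3: q:0→1
  (3Δ to stable)
t=9 Δ0: n0=0 n1=1 u=0 clk=1 r=0 p=0 q=1 v=0 z=0 y=0 x=0
  Δ1: n0:0→1, clk:1→0
  Δ2: x:0→1
  Δ3: y:0→1
  Δ4: u:0→1
  (4Δ to stable)
t=10 Δ0: n0=1 n1=1 u=1 clk=0 r=0 p=0 q=1 v=0 z=0 y=1 x=1
  Δ1: clk:0→1
  Δ2: n1:1→0
  Δ3: q:1→0
  (3Δ to stable)
t=11 Δ0: n0=1 n1=0 u=1 clk=1 r=0 p=0 q=0 v=0 z=0 y=1 x=1
  Δ1: n0:1→0, clk:1→0
  Δ2: x:1→0
  Δ3: y:1→0
  Δ4: u:1→0
  (4Δ to stable)
t=12 Δ0: n0=0 n1=0 u=0 clk=0 r=0 p=0 q=0 v=0 z=0 y=0 x=0
  Δ1: clk:0→1
  Δ2: n1:0→1
  Δ3: q:0→1
  (3Δ to stable)
t=13 Δ0: n0=0 n1=1 u=0 clk=1 r=0 p=0 q=1 v=0 z=0 y=0 x=0
  Δ1: n0:0→1, clk:1→0
  Δ2: x:0→1
  Δ3: y:0→1
  Δ4: u:0→1
  (4Δ to stable)
t=14 Δ0: n0=1 n1=1 u=1 clk=0 r=0 p=0 q=1 v=0 z=0 y=1 x=1
  Δ1: clk:0→1
  Δ2: n1:1→0
  Δ3: q:1→0
  (3Δ to stable)
t=15 Δ0: n0=1 n1=0 u=1 clk=1 r=0 p=0 q=0 v=0 z=0 y=1 x=1
  Δ1: n0:1→0, clk:1→0
  Δ2: x:1→0
  Δ3: y:1→0
  Δ4: u:1→0
  (4Δ to stable)
t=16 Δ0: n0=0 n1=0 u=0 clk=0 r=0 p=0 q=0 v=0 z=0 y=0 x=0
  Δ1: clk:0→1
  Δ2: n1:0→1
  Δ3: q:0→1
  (3Δ to stable)
t=17 Δ0: n0=0 n1=1 u=0 clk=1 r=0 p=0 q=1 v=0 z=0 y=0 x=0
  Δ1: n0:0→1, clk:1→0
  Δ2: x:0→1
  Δ3: y:0→1
  Δ4: u:0→1
  (4Δ to stable)
t=18 Δ0: n0=1 n1=1 u=1 clk=0 r=0 p=0 q=1 v=0 z=0 y=1 x=1
  Δ1: clk:0→1
  Δ2: n1:1→0
  Δ3: q:1→0
  (3Δ to stable)
t=19 Δ0: n0=1 n1=0 u=1 clk=1 r=0 p=0 q=0 v=0 z=0 y=1 x=1
  Δ1: n0:1→0, clk:1→0
  Δ2: x:1→0
  Δ3: y:1→0
  Δ4: u:1→0
  (4Δ to stable)

4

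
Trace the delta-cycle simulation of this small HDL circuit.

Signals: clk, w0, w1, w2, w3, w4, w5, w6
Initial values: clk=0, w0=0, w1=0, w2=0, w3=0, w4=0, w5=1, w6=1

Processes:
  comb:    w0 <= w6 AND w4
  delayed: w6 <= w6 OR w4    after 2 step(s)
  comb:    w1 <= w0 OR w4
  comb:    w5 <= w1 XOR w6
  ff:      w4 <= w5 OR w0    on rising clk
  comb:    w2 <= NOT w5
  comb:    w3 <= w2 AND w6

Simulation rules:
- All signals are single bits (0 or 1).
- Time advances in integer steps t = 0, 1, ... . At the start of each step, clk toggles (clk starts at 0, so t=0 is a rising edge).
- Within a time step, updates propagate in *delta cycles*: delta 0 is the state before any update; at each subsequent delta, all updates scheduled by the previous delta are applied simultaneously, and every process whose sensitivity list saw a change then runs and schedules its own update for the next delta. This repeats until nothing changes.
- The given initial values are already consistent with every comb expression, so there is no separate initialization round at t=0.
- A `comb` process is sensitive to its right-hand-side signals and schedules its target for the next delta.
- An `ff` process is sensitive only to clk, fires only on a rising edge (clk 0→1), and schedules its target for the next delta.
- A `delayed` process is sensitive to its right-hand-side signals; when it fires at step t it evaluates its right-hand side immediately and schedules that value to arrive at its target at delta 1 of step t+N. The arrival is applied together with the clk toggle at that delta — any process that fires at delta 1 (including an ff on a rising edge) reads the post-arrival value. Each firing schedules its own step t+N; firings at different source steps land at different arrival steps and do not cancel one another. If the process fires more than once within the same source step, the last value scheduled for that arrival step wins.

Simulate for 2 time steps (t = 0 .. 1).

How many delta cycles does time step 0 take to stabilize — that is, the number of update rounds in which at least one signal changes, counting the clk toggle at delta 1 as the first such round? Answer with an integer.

t0.Δ0 w6=1 w4=0 w5=1 w0=0 clk=0 w3=0 w2=0 w1=0
t0.Δ1 w6=1 w4=0 w5=1 w0=0 clk=1 w3=0 w2=0 w1=0
t0.Δ2 w6=1 w4=1 w5=1 w0=0 clk=1 w3=0 w2=0 w1=0
t0.Δ3 w6=1 w4=1 w5=1 w0=1 clk=1 w3=0 w2=0 w1=1
t0.Δ4 w6=1 w4=1 w5=0 w0=1 clk=1 w3=0 w2=0 w1=1
t0.Δ5 w6=1 w4=1 w5=0 w0=1 clk=1 w3=0 w2=1 w1=1
t0.Δ6 w6=1 w4=1 w5=0 w0=1 clk=1 w3=1 w2=1 w1=1
t1.Δ0 w6=1 w4=1 w5=0 w0=1 clk=1 w3=1 w2=1 w1=1
t1.Δ1 w6=1 w4=1 w5=0 w0=1 clk=0 w3=1 w2=1 w1=1

6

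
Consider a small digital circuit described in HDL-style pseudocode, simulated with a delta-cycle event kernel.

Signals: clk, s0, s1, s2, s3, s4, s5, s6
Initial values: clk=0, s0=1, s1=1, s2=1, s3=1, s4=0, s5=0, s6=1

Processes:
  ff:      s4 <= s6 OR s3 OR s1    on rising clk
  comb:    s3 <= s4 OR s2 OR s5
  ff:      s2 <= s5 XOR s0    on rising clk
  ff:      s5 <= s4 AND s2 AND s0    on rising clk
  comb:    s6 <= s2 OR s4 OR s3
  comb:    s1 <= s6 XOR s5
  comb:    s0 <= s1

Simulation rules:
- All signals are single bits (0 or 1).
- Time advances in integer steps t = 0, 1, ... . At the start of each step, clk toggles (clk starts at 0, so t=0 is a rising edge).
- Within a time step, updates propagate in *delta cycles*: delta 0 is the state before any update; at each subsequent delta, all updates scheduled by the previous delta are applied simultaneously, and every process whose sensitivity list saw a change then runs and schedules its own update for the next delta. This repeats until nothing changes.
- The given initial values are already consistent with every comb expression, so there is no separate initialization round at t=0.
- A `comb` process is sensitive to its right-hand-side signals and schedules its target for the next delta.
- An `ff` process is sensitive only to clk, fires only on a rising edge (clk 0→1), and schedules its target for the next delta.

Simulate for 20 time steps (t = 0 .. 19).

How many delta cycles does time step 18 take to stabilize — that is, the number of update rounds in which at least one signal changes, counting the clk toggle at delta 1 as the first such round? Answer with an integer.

t=0 Δ0: s3=1 s2=1 s6=1 s5=0 clk=0 s1=1 s4=0 s0=1
  Δ1: clk:0→1
  Δ2: s4:0→1
  (2Δ to stable)
t=1 Δ0: s3=1 s2=1 s6=1 s5=0 clk=1 s1=1 s4=1 s0=1
  Δ1: clk:1→0
  (1Δ to stable)
t=2 Δ0: s3=1 s2=1 s6=1 s5=0 clk=0 s1=1 s4=1 s0=1
  Δ1: clk:0→1
  Δ2: s5:0→1
  Δ3: s1:1→0
  Δ4: s0:1→0
  (4Δ to stable)
t=3 Δ0: s3=1 s2=1 s6=1 s5=1 clk=1 s1=0 s4=1 s0=0
  Δ1: clk:1→0
  (1Δ to stable)
t=4 Δ0: s3=1 s2=1 s6=1 s5=1 clk=0 s1=0 s4=1 s0=0
  Δ1: clk:0→1
  Δ2: s5:1→0
  Δ3: s1:0→1
  Δ4: s0:0→1
  (4Δ to stable)
t=5 Δ0: s3=1 s2=1 s6=1 s5=0 clk=1 s1=1 s4=1 s0=1
  Δ1: clk:1→0
  (1Δ to stable)
t=6 Δ0: s3=1 s2=1 s6=1 s5=0 clk=0 s1=1 s4=1 s0=1
  Δ1: clk:0→1
  Δ2: s5:0→1
  Δ3: s1:1→0
  Δ4: s0:1→0
  (4Δ to stable)
t=7 Δ0: s3=1 s2=1 s6=1 s5=1 clk=1 s1=0 s4=1 s0=0
  Δ1: clk:1→0
  (1Δ to stable)
t=8 Δ0: s3=1 s2=1 s6=1 s5=1 clk=0 s1=0 s4=1 s0=0
  Δ1: clk:0→1
  Δ2: s5:1→0
  Δ3: s1:0→1
  Δ4: s0:0→1
  (4Δ to stable)
t=9 Δ0: s3=1 s2=1 s6=1 s5=0 clk=1 s1=1 s4=1 s0=1
  Δ1: clk:1→0
  (1Δ to stable)
t=10 Δ0: s3=1 s2=1 s6=1 s5=0 clk=0 s1=1 s4=1 s0=1
  Δ1: clk:0→1
  Δ2: s5:0→1
  Δ3: s1:1→0
  Δ4: s0:1→0
  (4Δ to stable)
t=11 Δ0: s3=1 s2=1 s6=1 s5=1 clk=1 s1=0 s4=1 s0=0
  Δ1: clk:1→0
  (1Δ to stable)
t=12 Δ0: s3=1 s2=1 s6=1 s5=1 clk=0 s1=0 s4=1 s0=0
  Δ1: clk:0→1
  Δ2: s5:1→0
  Δ3: s1:0→1
  Δ4: s0:0→1
  (4Δ to stable)
t=13 Δ0: s3=1 s2=1 s6=1 s5=0 clk=1 s1=1 s4=1 s0=1
  Δ1: clk:1→0
  (1Δ to stable)
t=14 Δ0: s3=1 s2=1 s6=1 s5=0 clk=0 s1=1 s4=1 s0=1
  Δ1: clk:0→1
  Δ2: s5:0→1
  Δ3: s1:1→0
  Δ4: s0:1→0
  (4Δ to stable)
t=15 Δ0: s3=1 s2=1 s6=1 s5=1 clk=1 s1=0 s4=1 s0=0
  Δ1: clk:1→0
  (1Δ to stable)
t=16 Δ0: s3=1 s2=1 s6=1 s5=1 clk=0 s1=0 s4=1 s0=0
  Δ1: clk:0→1
  Δ2: s5:1→0
  Δ3: s1:0→1
  Δ4: s0:0→1
  (4Δ to stable)
t=17 Δ0: s3=1 s2=1 s6=1 s5=0 clk=1 s1=1 s4=1 s0=1
  Δ1: clk:1→0
  (1Δ to stable)
t=18 Δ0: s3=1 s2=1 s6=1 s5=0 clk=0 s1=1 s4=1 s0=1
  Δ1: clk:0→1
  Δ2: s5:0→1
  Δ3: s1:1→0
  Δ4: s0:1→0
  (4Δ to stable)
t=19 Δ0: s3=1 s2=1 s6=1 s5=1 clk=1 s1=0 s4=1 s0=0
  Δ1: clk:1→0
  (1Δ to stable)

4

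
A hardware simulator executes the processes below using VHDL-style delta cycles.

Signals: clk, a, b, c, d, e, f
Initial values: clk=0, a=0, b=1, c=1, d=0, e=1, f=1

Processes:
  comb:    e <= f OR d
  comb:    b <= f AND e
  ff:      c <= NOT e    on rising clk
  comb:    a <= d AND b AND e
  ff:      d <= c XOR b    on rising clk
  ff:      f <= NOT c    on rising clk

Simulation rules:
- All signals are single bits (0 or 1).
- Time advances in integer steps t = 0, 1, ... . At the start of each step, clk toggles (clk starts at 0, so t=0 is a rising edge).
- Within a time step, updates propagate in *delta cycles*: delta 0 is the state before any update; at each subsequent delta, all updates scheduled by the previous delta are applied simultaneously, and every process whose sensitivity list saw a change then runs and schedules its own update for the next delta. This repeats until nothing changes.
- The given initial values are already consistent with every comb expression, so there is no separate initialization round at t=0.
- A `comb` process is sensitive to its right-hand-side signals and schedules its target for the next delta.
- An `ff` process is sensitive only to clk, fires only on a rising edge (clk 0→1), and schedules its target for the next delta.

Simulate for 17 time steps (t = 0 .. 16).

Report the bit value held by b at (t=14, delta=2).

t0.Δ0 a=0 c=1 f=1 clk=0 b=1 e=1 d=0
t0.Δ1 a=0 c=1 f=1 clk=1 b=1 e=1 d=0
t0.Δ2 a=0 c=0 f=0 clk=1 b=1 e=1 d=0
t0.Δ3 a=0 c=0 f=0 clk=1 b=0 e=0 d=0
t1.Δ0 a=0 c=0 f=0 clk=1 b=0 e=0 d=0
t1.Δ1 a=0 c=0 f=0 clk=0 b=0 e=0 d=0
t2.Δ0 a=0 c=0 f=0 clk=0 b=0 e=0 d=0
t2.Δ1 a=0 c=0 f=0 clk=1 b=0 e=0 d=0
t2.Δ2 a=0 c=1 f=1 clk=1 b=0 e=0 d=0
t2.Δ3 a=0 c=1 f=1 clk=1 b=0 e=1 d=0
t2.Δ4 a=0 c=1 f=1 clk=1 b=1 e=1 d=0
t3.Δ0 a=0 c=1 f=1 clk=1 b=1 e=1 d=0
t3.Δ1 a=0 c=1 f=1 clk=0 b=1 e=1 d=0
t4.Δ0 a=0 c=1 f=1 clk=0 b=1 e=1 d=0
t4.Δ1 a=0 c=1 f=1 clk=1 b=1 e=1 d=0
t4.Δ2 a=0 c=0 f=0 clk=1 b=1 e=1 d=0
t4.Δ3 a=0 c=0 f=0 clk=1 b=0 e=0 d=0
t5.Δ0 a=0 c=0 f=0 clk=1 b=0 e=0 d=0
t5.Δ1 a=0 c=0 f=0 clk=0 b=0 e=0 d=0
t6.Δ0 a=0 c=0 f=0 clk=0 b=0 e=0 d=0
t6.Δ1 a=0 c=0 f=0 clk=1 b=0 e=0 d=0
t6.Δ2 a=0 c=1 f=1 clk=1 b=0 e=0 d=0
t6.Δ3 a=0 c=1 f=1 clk=1 b=0 e=1 d=0
t6.Δ4 a=0 c=1 f=1 clk=1 b=1 e=1 d=0
t7.Δ0 a=0 c=1 f=1 clk=1 b=1 e=1 d=0
t7.Δ1 a=0 c=1 f=1 clk=0 b=1 e=1 d=0
t8.Δ0 a=0 c=1 f=1 clk=0 b=1 e=1 d=0
t8.Δ1 a=0 c=1 f=1 clk=1 b=1 e=1 d=0
t8.Δ2 a=0 c=0 f=0 clk=1 b=1 e=1 d=0
t8.Δ3 a=0 c=0 f=0 clk=1 b=0 e=0 d=0
t9.Δ0 a=0 c=0 f=0 clk=1 b=0 e=0 d=0
t9.Δ1 a=0 c=0 f=0 clk=0 b=0 e=0 d=0
t10.Δ0 a=0 c=0 f=0 clk=0 b=0 e=0 d=0
t10.Δ1 a=0 c=0 f=0 clk=1 b=0 e=0 d=0
t10.Δ2 a=0 c=1 f=1 clk=1 b=0 e=0 d=0
t10.Δ3 a=0 c=1 f=1 clk=1 b=0 e=1 d=0
t10.Δ4 a=0 c=1 f=1 clk=1 b=1 e=1 d=0
t11.Δ0 a=0 c=1 f=1 clk=1 b=1 e=1 d=0
t11.Δ1 a=0 c=1 f=1 clk=0 b=1 e=1 d=0
t12.Δ0 a=0 c=1 f=1 clk=0 b=1 e=1 d=0
t12.Δ1 a=0 c=1 f=1 clk=1 b=1 e=1 d=0
t12.Δ2 a=0 c=0 f=0 clk=1 b=1 e=1 d=0
t12.Δ3 a=0 c=0 f=0 clk=1 b=0 e=0 d=0
t13.Δ0 a=0 c=0 f=0 clk=1 b=0 e=0 d=0
t13.Δ1 a=0 c=0 f=0 clk=0 b=0 e=0 d=0
t14.Δ0 a=0 c=0 f=0 clk=0 b=0 e=0 d=0
t14.Δ1 a=0 c=0 f=0 clk=1 b=0 e=0 d=0
t14.Δ2 a=0 c=1 f=1 clk=1 b=0 e=0 d=0
t14.Δ3 a=0 c=1 f=1 clk=1 b=0 e=1 d=0
t14.Δ4 a=0 c=1 f=1 clk=1 b=1 e=1 d=0
t15.Δ0 a=0 c=1 f=1 clk=1 b=1 e=1 d=0
t15.Δ1 a=0 c=1 f=1 clk=0 b=1 e=1 d=0
t16.Δ0 a=0 c=1 f=1 clk=0 b=1 e=1 d=0
t16.Δ1 a=0 c=1 f=1 clk=1 b=1 e=1 d=0
t16.Δ2 a=0 c=0 f=0 clk=1 b=1 e=1 d=0
t16.Δ3 a=0 c=0 f=0 clk=1 b=0 e=0 d=0

0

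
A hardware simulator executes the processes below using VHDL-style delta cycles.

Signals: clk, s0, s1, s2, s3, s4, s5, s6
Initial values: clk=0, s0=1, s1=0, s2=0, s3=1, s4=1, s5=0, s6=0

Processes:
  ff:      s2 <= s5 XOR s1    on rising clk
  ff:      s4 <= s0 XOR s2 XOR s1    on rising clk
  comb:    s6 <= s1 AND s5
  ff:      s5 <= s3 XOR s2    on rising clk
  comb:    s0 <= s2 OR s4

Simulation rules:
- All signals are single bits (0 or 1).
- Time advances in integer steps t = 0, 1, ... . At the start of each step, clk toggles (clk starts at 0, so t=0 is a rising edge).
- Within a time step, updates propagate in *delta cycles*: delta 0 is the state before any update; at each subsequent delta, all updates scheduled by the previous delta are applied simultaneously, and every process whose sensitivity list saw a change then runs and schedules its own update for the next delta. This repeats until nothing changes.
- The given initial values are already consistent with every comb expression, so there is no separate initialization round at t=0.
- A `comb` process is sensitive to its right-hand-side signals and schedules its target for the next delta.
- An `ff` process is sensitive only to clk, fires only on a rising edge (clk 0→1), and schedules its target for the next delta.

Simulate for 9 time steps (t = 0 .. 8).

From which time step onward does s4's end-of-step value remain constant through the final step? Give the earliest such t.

4

t=0 Δ0: s4=1 s0=1 s6=0 s5=0 s2=0 clk=0 s3=1 s1=0
  Δ1: clk:0→1
  Δ2: s5:0→1
  (2Δ to stable)
t=1 Δ0: s4=1 s0=1 s6=0 s5=1 s2=0 clk=1 s3=1 s1=0
  Δ1: clk:1→0
  (1Δ to stable)
t=2 Δ0: s4=1 s0=1 s6=0 s5=1 s2=0 clk=0 s3=1 s1=0
  Δ1: clk:0→1
  Δ2: s2:0→1
  (2Δ to stable)
t=3 Δ0: s4=1 s0=1 s6=0 s5=1 s2=1 clk=1 s3=1 s1=0
  Δ1: clk:1→0
  (1Δ to stable)
t=4 Δ0: s4=1 s0=1 s6=0 s5=1 s2=1 clk=0 s3=1 s1=0
  Δ1: clk:0→1
  Δ2: s4:1→0, s5:1→0
  (2Δ to stable)
t=5 Δ0: s4=0 s0=1 s6=0 s5=0 s2=1 clk=1 s3=1 s1=0
  Δ1: clk:1→0
  (1Δ to stable)
t=6 Δ0: s4=0 s0=1 s6=0 s5=0 s2=1 clk=0 s3=1 s1=0
  Δ1: clk:0→1
  Δ2: s2:1→0
  Δ3: s0:1→0
  (3Δ to stable)
t=7 Δ0: s4=0 s0=0 s6=0 s5=0 s2=0 clk=1 s3=1 s1=0
  Δ1: clk:1→0
  (1Δ to stable)
t=8 Δ0: s4=0 s0=0 s6=0 s5=0 s2=0 clk=0 s3=1 s1=0
  Δ1: clk:0→1
  Δ2: s5:0→1
  (2Δ to stable)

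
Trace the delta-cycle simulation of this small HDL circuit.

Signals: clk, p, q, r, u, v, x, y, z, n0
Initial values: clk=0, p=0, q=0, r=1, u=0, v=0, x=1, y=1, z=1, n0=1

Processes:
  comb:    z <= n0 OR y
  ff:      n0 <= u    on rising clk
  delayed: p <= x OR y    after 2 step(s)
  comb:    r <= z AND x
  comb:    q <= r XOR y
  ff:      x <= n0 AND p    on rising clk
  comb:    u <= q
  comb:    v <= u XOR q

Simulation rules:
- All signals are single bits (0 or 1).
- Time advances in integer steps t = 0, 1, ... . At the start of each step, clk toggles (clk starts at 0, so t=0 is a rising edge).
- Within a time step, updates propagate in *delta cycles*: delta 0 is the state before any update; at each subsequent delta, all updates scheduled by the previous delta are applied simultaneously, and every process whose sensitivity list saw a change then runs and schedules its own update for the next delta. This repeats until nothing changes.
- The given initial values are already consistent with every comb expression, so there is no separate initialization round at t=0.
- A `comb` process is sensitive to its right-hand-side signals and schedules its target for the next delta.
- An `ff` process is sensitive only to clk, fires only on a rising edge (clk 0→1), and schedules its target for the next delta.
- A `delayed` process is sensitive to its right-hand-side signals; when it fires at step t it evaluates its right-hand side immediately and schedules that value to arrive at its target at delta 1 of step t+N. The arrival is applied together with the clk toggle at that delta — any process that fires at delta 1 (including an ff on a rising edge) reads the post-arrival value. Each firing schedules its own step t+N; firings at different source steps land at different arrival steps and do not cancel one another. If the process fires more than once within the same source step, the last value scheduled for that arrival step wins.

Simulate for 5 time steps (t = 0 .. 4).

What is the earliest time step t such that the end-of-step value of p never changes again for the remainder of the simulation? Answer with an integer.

2

t0.Δ0 clk=0 y=1 n0=1 v=0 z=1 x=1 u=0 p=0 q=0 r=1
t0.Δ1 clk=1 y=1 n0=1 v=0 z=1 x=1 u=0 p=0 q=0 r=1
t0.Δ2 clk=1 y=1 n0=0 v=0 z=1 x=0 u=0 p=0 q=0 r=1
t0.Δ3 clk=1 y=1 n0=0 v=0 z=1 x=0 u=0 p=0 q=0 r=0
t0.Δ4 clk=1 y=1 n0=0 v=0 z=1 x=0 u=0 p=0 q=1 r=0
t0.Δ5 clk=1 y=1 n0=0 v=1 z=1 x=0 u=1 p=0 q=1 r=0
t0.Δ6 clk=1 y=1 n0=0 v=0 z=1 x=0 u=1 p=0 q=1 r=0
t1.Δ0 clk=1 y=1 n0=0 v=0 z=1 x=0 u=1 p=0 q=1 r=0
t1.Δ1 clk=0 y=1 n0=0 v=0 z=1 x=0 u=1 p=0 q=1 r=0
t2.Δ0 clk=0 y=1 n0=0 v=0 z=1 x=0 u=1 p=0 q=1 r=0
t2.Δ1 clk=1 y=1 n0=0 v=0 z=1 x=0 u=1 p=1 q=1 r=0
t2.Δ2 clk=1 y=1 n0=1 v=0 z=1 x=0 u=1 p=1 q=1 r=0
t3.Δ0 clk=1 y=1 n0=1 v=0 z=1 x=0 u=1 p=1 q=1 r=0
t3.Δ1 clk=0 y=1 n0=1 v=0 z=1 x=0 u=1 p=1 q=1 r=0
t4.Δ0 clk=0 y=1 n0=1 v=0 z=1 x=0 u=1 p=1 q=1 r=0
t4.Δ1 clk=1 y=1 n0=1 v=0 z=1 x=0 u=1 p=1 q=1 r=0
t4.Δ2 clk=1 y=1 n0=1 v=0 z=1 x=1 u=1 p=1 q=1 r=0
t4.Δ3 clk=1 y=1 n0=1 v=0 z=1 x=1 u=1 p=1 q=1 r=1
t4.Δ4 clk=1 y=1 n0=1 v=0 z=1 x=1 u=1 p=1 q=0 r=1
t4.Δ5 clk=1 y=1 n0=1 v=1 z=1 x=1 u=0 p=1 q=0 r=1
t4.Δ6 clk=1 y=1 n0=1 v=0 z=1 x=1 u=0 p=1 q=0 r=1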